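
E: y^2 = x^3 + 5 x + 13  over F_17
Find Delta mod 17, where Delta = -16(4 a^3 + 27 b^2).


4 a^3 + 27 b^2 = 4*5^3 + 27*13^2 = 500 + 4563 = 5063
Delta = -16 * (5063) = -81008
Delta mod 17 = 14

Delta = 14 (mod 17)


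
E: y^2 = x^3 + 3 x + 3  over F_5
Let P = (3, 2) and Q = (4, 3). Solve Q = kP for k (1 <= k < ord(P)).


Enumerate multiples of P until we hit Q = (4, 3):
  1P = (3, 2)
  2P = (4, 3)
Match found at i = 2.

k = 2


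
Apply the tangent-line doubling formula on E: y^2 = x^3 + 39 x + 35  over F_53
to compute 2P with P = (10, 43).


Doubling: s = (3 x1^2 + a) / (2 y1)
s = (3*10^2 + 39) / (2*43) mod 53 = 44
x3 = s^2 - 2 x1 mod 53 = 44^2 - 2*10 = 8
y3 = s (x1 - x3) - y1 mod 53 = 44 * (10 - 8) - 43 = 45

2P = (8, 45)


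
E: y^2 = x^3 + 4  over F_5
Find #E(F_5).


For each x in F_5, count y with y^2 = x^3 + 0 x + 4 mod 5:
  x = 0: RHS = 4, y in [2, 3]  -> 2 point(s)
  x = 1: RHS = 0, y in [0]  -> 1 point(s)
  x = 3: RHS = 1, y in [1, 4]  -> 2 point(s)
Affine points: 5. Add the point at infinity: total = 6.

#E(F_5) = 6


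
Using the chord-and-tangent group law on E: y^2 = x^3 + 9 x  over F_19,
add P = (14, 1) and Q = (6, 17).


P != Q, so use the chord formula.
s = (y2 - y1) / (x2 - x1) = (16) / (11) mod 19 = 17
x3 = s^2 - x1 - x2 mod 19 = 17^2 - 14 - 6 = 3
y3 = s (x1 - x3) - y1 mod 19 = 17 * (14 - 3) - 1 = 15

P + Q = (3, 15)


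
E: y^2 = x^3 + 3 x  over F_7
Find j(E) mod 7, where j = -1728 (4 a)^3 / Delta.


Delta = -16(4 a^3 + 27 b^2) mod 7 = 1
-1728 * (4 a)^3 = -1728 * (4*3)^3 mod 7 = 6
j = 6 * 1^(-1) mod 7 = 6

j = 6 (mod 7)


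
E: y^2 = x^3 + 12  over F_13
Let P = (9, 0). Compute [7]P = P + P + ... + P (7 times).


k = 7 = 111_2 (binary, LSB first: 111)
Double-and-add from P = (9, 0):
  bit 0 = 1: acc = O + (9, 0) = (9, 0)
  bit 1 = 1: acc = (9, 0) + O = (9, 0)
  bit 2 = 1: acc = (9, 0) + O = (9, 0)

7P = (9, 0)


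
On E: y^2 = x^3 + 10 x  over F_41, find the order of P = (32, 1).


Compute successive multiples of P until we hit O:
  1P = (32, 1)
  2P = (20, 0)
  3P = (32, 40)
  4P = O

ord(P) = 4


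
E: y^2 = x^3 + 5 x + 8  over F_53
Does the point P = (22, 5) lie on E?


Check whether y^2 = x^3 + 5 x + 8 (mod 53) for (x, y) = (22, 5).
LHS: y^2 = 5^2 mod 53 = 25
RHS: x^3 + 5 x + 8 = 22^3 + 5*22 + 8 mod 53 = 7
LHS != RHS

No, not on the curve


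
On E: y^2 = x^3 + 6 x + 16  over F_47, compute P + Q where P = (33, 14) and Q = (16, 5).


P != Q, so use the chord formula.
s = (y2 - y1) / (x2 - x1) = (38) / (30) mod 47 = 42
x3 = s^2 - x1 - x2 mod 47 = 42^2 - 33 - 16 = 23
y3 = s (x1 - x3) - y1 mod 47 = 42 * (33 - 23) - 14 = 30

P + Q = (23, 30)


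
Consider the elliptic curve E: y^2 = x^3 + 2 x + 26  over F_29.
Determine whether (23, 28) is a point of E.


Check whether y^2 = x^3 + 2 x + 26 (mod 29) for (x, y) = (23, 28).
LHS: y^2 = 28^2 mod 29 = 1
RHS: x^3 + 2 x + 26 = 23^3 + 2*23 + 26 mod 29 = 1
LHS = RHS

Yes, on the curve


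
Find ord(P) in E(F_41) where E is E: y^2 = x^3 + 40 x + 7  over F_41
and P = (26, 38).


Compute successive multiples of P until we hit O:
  1P = (26, 38)
  2P = (39, 1)
  3P = (12, 1)
  4P = (24, 20)
  5P = (31, 40)
  6P = (35, 24)
  7P = (30, 32)
  8P = (18, 32)
  ... (continuing to 40P)
  40P = O

ord(P) = 40


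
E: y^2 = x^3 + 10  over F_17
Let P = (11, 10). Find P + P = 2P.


Doubling: s = (3 x1^2 + a) / (2 y1)
s = (3*11^2 + 0) / (2*10) mod 17 = 2
x3 = s^2 - 2 x1 mod 17 = 2^2 - 2*11 = 16
y3 = s (x1 - x3) - y1 mod 17 = 2 * (11 - 16) - 10 = 14

2P = (16, 14)


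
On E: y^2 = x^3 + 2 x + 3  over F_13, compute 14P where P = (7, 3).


k = 14 = 1110_2 (binary, LSB first: 0111)
Double-and-add from P = (7, 3):
  bit 0 = 0: acc unchanged = O
  bit 1 = 1: acc = O + (0, 4) = (0, 4)
  bit 2 = 1: acc = (0, 4) + (9, 10) = (3, 7)
  bit 3 = 1: acc = (3, 7) + (11, 11) = (9, 3)

14P = (9, 3)


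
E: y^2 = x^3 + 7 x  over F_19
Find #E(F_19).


For each x in F_19, count y with y^2 = x^3 + 7 x + 0 mod 19:
  x = 0: RHS = 0, y in [0]  -> 1 point(s)
  x = 4: RHS = 16, y in [4, 15]  -> 2 point(s)
  x = 6: RHS = 11, y in [7, 12]  -> 2 point(s)
  x = 8: RHS = 17, y in [6, 13]  -> 2 point(s)
  x = 10: RHS = 6, y in [5, 14]  -> 2 point(s)
  x = 12: RHS = 7, y in [8, 11]  -> 2 point(s)
  x = 14: RHS = 11, y in [7, 12]  -> 2 point(s)
  x = 16: RHS = 9, y in [3, 16]  -> 2 point(s)
  x = 17: RHS = 16, y in [4, 15]  -> 2 point(s)
  x = 18: RHS = 11, y in [7, 12]  -> 2 point(s)
Affine points: 19. Add the point at infinity: total = 20.

#E(F_19) = 20


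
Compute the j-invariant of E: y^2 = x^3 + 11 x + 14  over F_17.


Delta = -16(4 a^3 + 27 b^2) mod 17 = 8
-1728 * (4 a)^3 = -1728 * (4*11)^3 mod 17 = 16
j = 16 * 8^(-1) mod 17 = 2

j = 2 (mod 17)


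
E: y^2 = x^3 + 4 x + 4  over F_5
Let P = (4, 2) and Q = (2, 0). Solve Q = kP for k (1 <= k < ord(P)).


Enumerate multiples of P until we hit Q = (2, 0):
  1P = (4, 2)
  2P = (1, 2)
  3P = (0, 3)
  4P = (2, 0)
Match found at i = 4.

k = 4


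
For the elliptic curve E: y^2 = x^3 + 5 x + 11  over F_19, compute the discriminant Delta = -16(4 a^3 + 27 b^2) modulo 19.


4 a^3 + 27 b^2 = 4*5^3 + 27*11^2 = 500 + 3267 = 3767
Delta = -16 * (3767) = -60272
Delta mod 19 = 15

Delta = 15 (mod 19)


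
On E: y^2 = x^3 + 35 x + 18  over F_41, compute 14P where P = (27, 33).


k = 14 = 1110_2 (binary, LSB first: 0111)
Double-and-add from P = (27, 33):
  bit 0 = 0: acc unchanged = O
  bit 1 = 1: acc = O + (18, 24) = (18, 24)
  bit 2 = 1: acc = (18, 24) + (25, 35) = (8, 21)
  bit 3 = 1: acc = (8, 21) + (36, 28) = (15, 8)

14P = (15, 8)


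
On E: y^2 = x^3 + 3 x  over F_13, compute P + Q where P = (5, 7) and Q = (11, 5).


P != Q, so use the chord formula.
s = (y2 - y1) / (x2 - x1) = (11) / (6) mod 13 = 4
x3 = s^2 - x1 - x2 mod 13 = 4^2 - 5 - 11 = 0
y3 = s (x1 - x3) - y1 mod 13 = 4 * (5 - 0) - 7 = 0

P + Q = (0, 0)


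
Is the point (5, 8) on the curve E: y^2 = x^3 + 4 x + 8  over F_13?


Check whether y^2 = x^3 + 4 x + 8 (mod 13) for (x, y) = (5, 8).
LHS: y^2 = 8^2 mod 13 = 12
RHS: x^3 + 4 x + 8 = 5^3 + 4*5 + 8 mod 13 = 10
LHS != RHS

No, not on the curve


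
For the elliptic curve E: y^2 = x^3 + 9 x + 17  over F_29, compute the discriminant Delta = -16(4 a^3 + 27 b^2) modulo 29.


4 a^3 + 27 b^2 = 4*9^3 + 27*17^2 = 2916 + 7803 = 10719
Delta = -16 * (10719) = -171504
Delta mod 29 = 2

Delta = 2 (mod 29)


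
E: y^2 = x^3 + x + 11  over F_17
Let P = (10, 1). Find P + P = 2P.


Doubling: s = (3 x1^2 + a) / (2 y1)
s = (3*10^2 + 1) / (2*1) mod 17 = 6
x3 = s^2 - 2 x1 mod 17 = 6^2 - 2*10 = 16
y3 = s (x1 - x3) - y1 mod 17 = 6 * (10 - 16) - 1 = 14

2P = (16, 14)


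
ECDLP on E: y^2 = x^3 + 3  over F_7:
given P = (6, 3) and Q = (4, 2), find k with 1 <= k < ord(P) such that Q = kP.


Enumerate multiples of P until we hit Q = (4, 2):
  1P = (6, 3)
  2P = (4, 5)
  3P = (5, 3)
  4P = (3, 4)
  5P = (2, 5)
  6P = (1, 5)
  7P = (1, 2)
  8P = (2, 2)
  9P = (3, 3)
  10P = (5, 4)
  11P = (4, 2)
Match found at i = 11.

k = 11


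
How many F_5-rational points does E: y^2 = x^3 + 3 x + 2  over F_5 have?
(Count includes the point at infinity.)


For each x in F_5, count y with y^2 = x^3 + 3 x + 2 mod 5:
  x = 1: RHS = 1, y in [1, 4]  -> 2 point(s)
  x = 2: RHS = 1, y in [1, 4]  -> 2 point(s)
Affine points: 4. Add the point at infinity: total = 5.

#E(F_5) = 5


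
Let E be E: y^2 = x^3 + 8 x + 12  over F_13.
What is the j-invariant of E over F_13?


Delta = -16(4 a^3 + 27 b^2) mod 13 = 2
-1728 * (4 a)^3 = -1728 * (4*8)^3 mod 13 = 8
j = 8 * 2^(-1) mod 13 = 4

j = 4 (mod 13)


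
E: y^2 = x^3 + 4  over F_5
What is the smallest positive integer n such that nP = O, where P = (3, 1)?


Compute successive multiples of P until we hit O:
  1P = (3, 1)
  2P = (0, 2)
  3P = (1, 0)
  4P = (0, 3)
  5P = (3, 4)
  6P = O

ord(P) = 6


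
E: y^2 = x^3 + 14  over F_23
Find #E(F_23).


For each x in F_23, count y with y^2 = x^3 + 0 x + 14 mod 23:
  x = 3: RHS = 18, y in [8, 15]  -> 2 point(s)
  x = 4: RHS = 9, y in [3, 20]  -> 2 point(s)
  x = 5: RHS = 1, y in [1, 22]  -> 2 point(s)
  x = 6: RHS = 0, y in [0]  -> 1 point(s)
  x = 7: RHS = 12, y in [9, 14]  -> 2 point(s)
  x = 10: RHS = 2, y in [5, 18]  -> 2 point(s)
  x = 13: RHS = 3, y in [7, 16]  -> 2 point(s)
  x = 15: RHS = 8, y in [10, 13]  -> 2 point(s)
  x = 16: RHS = 16, y in [4, 19]  -> 2 point(s)
  x = 18: RHS = 4, y in [2, 21]  -> 2 point(s)
  x = 21: RHS = 6, y in [11, 12]  -> 2 point(s)
  x = 22: RHS = 13, y in [6, 17]  -> 2 point(s)
Affine points: 23. Add the point at infinity: total = 24.

#E(F_23) = 24


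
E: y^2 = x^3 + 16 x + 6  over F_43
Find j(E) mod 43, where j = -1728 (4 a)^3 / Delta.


Delta = -16(4 a^3 + 27 b^2) mod 43 = 41
-1728 * (4 a)^3 = -1728 * (4*16)^3 mod 43 = 1
j = 1 * 41^(-1) mod 43 = 21

j = 21 (mod 43)


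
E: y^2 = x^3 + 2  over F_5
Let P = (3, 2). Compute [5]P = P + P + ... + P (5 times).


k = 5 = 101_2 (binary, LSB first: 101)
Double-and-add from P = (3, 2):
  bit 0 = 1: acc = O + (3, 2) = (3, 2)
  bit 1 = 0: acc unchanged = (3, 2)
  bit 2 = 1: acc = (3, 2) + (3, 2) = (3, 3)

5P = (3, 3)


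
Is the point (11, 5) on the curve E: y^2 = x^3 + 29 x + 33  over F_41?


Check whether y^2 = x^3 + 29 x + 33 (mod 41) for (x, y) = (11, 5).
LHS: y^2 = 5^2 mod 41 = 25
RHS: x^3 + 29 x + 33 = 11^3 + 29*11 + 33 mod 41 = 2
LHS != RHS

No, not on the curve


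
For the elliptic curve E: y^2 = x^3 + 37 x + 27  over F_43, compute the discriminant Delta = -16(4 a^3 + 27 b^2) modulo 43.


4 a^3 + 27 b^2 = 4*37^3 + 27*27^2 = 202612 + 19683 = 222295
Delta = -16 * (222295) = -3556720
Delta mod 43 = 25

Delta = 25 (mod 43)


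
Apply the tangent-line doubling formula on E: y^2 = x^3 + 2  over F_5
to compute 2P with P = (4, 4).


Doubling: s = (3 x1^2 + a) / (2 y1)
s = (3*4^2 + 0) / (2*4) mod 5 = 1
x3 = s^2 - 2 x1 mod 5 = 1^2 - 2*4 = 3
y3 = s (x1 - x3) - y1 mod 5 = 1 * (4 - 3) - 4 = 2

2P = (3, 2)


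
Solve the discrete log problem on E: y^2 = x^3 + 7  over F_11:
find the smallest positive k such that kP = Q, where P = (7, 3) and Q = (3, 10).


Enumerate multiples of P until we hit Q = (3, 10):
  1P = (7, 3)
  2P = (6, 5)
  3P = (2, 9)
  4P = (3, 1)
  5P = (4, 4)
  6P = (5, 0)
  7P = (4, 7)
  8P = (3, 10)
Match found at i = 8.

k = 8


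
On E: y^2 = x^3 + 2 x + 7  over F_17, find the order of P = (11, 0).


Compute successive multiples of P until we hit O:
  1P = (11, 0)
  2P = O

ord(P) = 2


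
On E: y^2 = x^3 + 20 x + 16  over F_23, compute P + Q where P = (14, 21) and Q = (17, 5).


P != Q, so use the chord formula.
s = (y2 - y1) / (x2 - x1) = (7) / (3) mod 23 = 10
x3 = s^2 - x1 - x2 mod 23 = 10^2 - 14 - 17 = 0
y3 = s (x1 - x3) - y1 mod 23 = 10 * (14 - 0) - 21 = 4

P + Q = (0, 4)


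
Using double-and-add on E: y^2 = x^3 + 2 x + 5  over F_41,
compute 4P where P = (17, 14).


k = 4 = 100_2 (binary, LSB first: 001)
Double-and-add from P = (17, 14):
  bit 0 = 0: acc unchanged = O
  bit 1 = 0: acc unchanged = O
  bit 2 = 1: acc = O + (31, 25) = (31, 25)

4P = (31, 25)


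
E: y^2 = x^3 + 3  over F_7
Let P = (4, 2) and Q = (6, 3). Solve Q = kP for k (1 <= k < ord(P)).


Enumerate multiples of P until we hit Q = (6, 3):
  1P = (4, 2)
  2P = (3, 3)
  3P = (1, 2)
  4P = (2, 5)
  5P = (5, 3)
  6P = (6, 3)
Match found at i = 6.

k = 6


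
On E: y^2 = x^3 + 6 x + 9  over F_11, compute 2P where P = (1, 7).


Doubling: s = (3 x1^2 + a) / (2 y1)
s = (3*1^2 + 6) / (2*7) mod 11 = 3
x3 = s^2 - 2 x1 mod 11 = 3^2 - 2*1 = 7
y3 = s (x1 - x3) - y1 mod 11 = 3 * (1 - 7) - 7 = 8

2P = (7, 8)


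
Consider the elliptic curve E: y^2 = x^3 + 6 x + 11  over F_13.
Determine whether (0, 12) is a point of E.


Check whether y^2 = x^3 + 6 x + 11 (mod 13) for (x, y) = (0, 12).
LHS: y^2 = 12^2 mod 13 = 1
RHS: x^3 + 6 x + 11 = 0^3 + 6*0 + 11 mod 13 = 11
LHS != RHS

No, not on the curve


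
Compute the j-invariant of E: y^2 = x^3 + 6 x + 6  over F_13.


Delta = -16(4 a^3 + 27 b^2) mod 13 = 4
-1728 * (4 a)^3 = -1728 * (4*6)^3 mod 13 = 5
j = 5 * 4^(-1) mod 13 = 11

j = 11 (mod 13)


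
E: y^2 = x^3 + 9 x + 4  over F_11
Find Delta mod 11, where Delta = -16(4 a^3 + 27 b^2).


4 a^3 + 27 b^2 = 4*9^3 + 27*4^2 = 2916 + 432 = 3348
Delta = -16 * (3348) = -53568
Delta mod 11 = 2

Delta = 2 (mod 11)


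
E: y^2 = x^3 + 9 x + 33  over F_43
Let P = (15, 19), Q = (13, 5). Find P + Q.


P != Q, so use the chord formula.
s = (y2 - y1) / (x2 - x1) = (29) / (41) mod 43 = 7
x3 = s^2 - x1 - x2 mod 43 = 7^2 - 15 - 13 = 21
y3 = s (x1 - x3) - y1 mod 43 = 7 * (15 - 21) - 19 = 25

P + Q = (21, 25)


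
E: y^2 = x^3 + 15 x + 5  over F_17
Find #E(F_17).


For each x in F_17, count y with y^2 = x^3 + 15 x + 5 mod 17:
  x = 1: RHS = 4, y in [2, 15]  -> 2 point(s)
  x = 2: RHS = 9, y in [3, 14]  -> 2 point(s)
  x = 3: RHS = 9, y in [3, 14]  -> 2 point(s)
  x = 5: RHS = 1, y in [1, 16]  -> 2 point(s)
  x = 8: RHS = 8, y in [5, 12]  -> 2 point(s)
  x = 9: RHS = 2, y in [6, 11]  -> 2 point(s)
  x = 10: RHS = 16, y in [4, 13]  -> 2 point(s)
  x = 12: RHS = 9, y in [3, 14]  -> 2 point(s)
  x = 13: RHS = 0, y in [0]  -> 1 point(s)
  x = 14: RHS = 1, y in [1, 16]  -> 2 point(s)
  x = 15: RHS = 1, y in [1, 16]  -> 2 point(s)
Affine points: 21. Add the point at infinity: total = 22.

#E(F_17) = 22


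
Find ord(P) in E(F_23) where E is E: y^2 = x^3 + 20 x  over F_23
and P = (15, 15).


Compute successive multiples of P until we hit O:
  1P = (15, 15)
  2P = (9, 9)
  3P = (0, 0)
  4P = (9, 14)
  5P = (15, 8)
  6P = O

ord(P) = 6


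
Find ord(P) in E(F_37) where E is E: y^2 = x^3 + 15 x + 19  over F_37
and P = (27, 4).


Compute successive multiples of P until we hit O:
  1P = (27, 4)
  2P = (32, 35)
  3P = (12, 15)
  4P = (26, 15)
  5P = (31, 3)
  6P = (23, 32)
  7P = (36, 22)
  8P = (15, 20)
  ... (continuing to 31P)
  31P = O

ord(P) = 31


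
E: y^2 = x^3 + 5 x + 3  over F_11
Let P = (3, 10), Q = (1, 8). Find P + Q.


P != Q, so use the chord formula.
s = (y2 - y1) / (x2 - x1) = (9) / (9) mod 11 = 1
x3 = s^2 - x1 - x2 mod 11 = 1^2 - 3 - 1 = 8
y3 = s (x1 - x3) - y1 mod 11 = 1 * (3 - 8) - 10 = 7

P + Q = (8, 7)


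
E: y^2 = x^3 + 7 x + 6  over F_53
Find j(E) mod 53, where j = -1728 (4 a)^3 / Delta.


Delta = -16(4 a^3 + 27 b^2) mod 53 = 20
-1728 * (4 a)^3 = -1728 * (4*7)^3 mod 53 = 51
j = 51 * 20^(-1) mod 53 = 37

j = 37 (mod 53)


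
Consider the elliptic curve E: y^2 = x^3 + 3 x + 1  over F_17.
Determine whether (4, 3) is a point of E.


Check whether y^2 = x^3 + 3 x + 1 (mod 17) for (x, y) = (4, 3).
LHS: y^2 = 3^2 mod 17 = 9
RHS: x^3 + 3 x + 1 = 4^3 + 3*4 + 1 mod 17 = 9
LHS = RHS

Yes, on the curve


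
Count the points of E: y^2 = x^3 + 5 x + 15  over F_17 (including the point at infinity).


For each x in F_17, count y with y^2 = x^3 + 5 x + 15 mod 17:
  x = 0: RHS = 15, y in [7, 10]  -> 2 point(s)
  x = 1: RHS = 4, y in [2, 15]  -> 2 point(s)
  x = 2: RHS = 16, y in [4, 13]  -> 2 point(s)
  x = 7: RHS = 2, y in [6, 11]  -> 2 point(s)
  x = 12: RHS = 1, y in [1, 16]  -> 2 point(s)
  x = 13: RHS = 16, y in [4, 13]  -> 2 point(s)
  x = 16: RHS = 9, y in [3, 14]  -> 2 point(s)
Affine points: 14. Add the point at infinity: total = 15.

#E(F_17) = 15


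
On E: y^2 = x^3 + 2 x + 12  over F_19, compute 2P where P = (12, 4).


Doubling: s = (3 x1^2 + a) / (2 y1)
s = (3*12^2 + 2) / (2*4) mod 19 = 2
x3 = s^2 - 2 x1 mod 19 = 2^2 - 2*12 = 18
y3 = s (x1 - x3) - y1 mod 19 = 2 * (12 - 18) - 4 = 3

2P = (18, 3)


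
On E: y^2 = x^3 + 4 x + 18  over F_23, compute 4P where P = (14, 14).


k = 4 = 100_2 (binary, LSB first: 001)
Double-and-add from P = (14, 14):
  bit 0 = 0: acc unchanged = O
  bit 1 = 0: acc unchanged = O
  bit 2 = 1: acc = O + (5, 18) = (5, 18)

4P = (5, 18)


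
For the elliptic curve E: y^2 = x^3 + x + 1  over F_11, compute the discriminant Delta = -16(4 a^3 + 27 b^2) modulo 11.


4 a^3 + 27 b^2 = 4*1^3 + 27*1^2 = 4 + 27 = 31
Delta = -16 * (31) = -496
Delta mod 11 = 10

Delta = 10 (mod 11)


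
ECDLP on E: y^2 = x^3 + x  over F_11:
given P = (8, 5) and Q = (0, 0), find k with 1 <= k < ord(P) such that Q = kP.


Enumerate multiples of P until we hit Q = (0, 0):
  1P = (8, 5)
  2P = (9, 1)
  3P = (10, 3)
  4P = (5, 3)
  5P = (7, 3)
  6P = (0, 0)
Match found at i = 6.

k = 6


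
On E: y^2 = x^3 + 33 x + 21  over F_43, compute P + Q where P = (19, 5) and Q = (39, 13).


P != Q, so use the chord formula.
s = (y2 - y1) / (x2 - x1) = (8) / (20) mod 43 = 9
x3 = s^2 - x1 - x2 mod 43 = 9^2 - 19 - 39 = 23
y3 = s (x1 - x3) - y1 mod 43 = 9 * (19 - 23) - 5 = 2

P + Q = (23, 2)


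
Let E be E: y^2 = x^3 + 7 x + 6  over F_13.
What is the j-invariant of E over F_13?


Delta = -16(4 a^3 + 27 b^2) mod 13 = 1
-1728 * (4 a)^3 = -1728 * (4*7)^3 mod 13 = 8
j = 8 * 1^(-1) mod 13 = 8

j = 8 (mod 13)


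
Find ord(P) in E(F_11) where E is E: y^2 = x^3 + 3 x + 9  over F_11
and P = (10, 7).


Compute successive multiples of P until we hit O:
  1P = (10, 7)
  2P = (6, 1)
  3P = (0, 8)
  4P = (2, 1)
  5P = (3, 1)
  6P = (3, 10)
  7P = (2, 10)
  8P = (0, 3)
  ... (continuing to 11P)
  11P = O

ord(P) = 11


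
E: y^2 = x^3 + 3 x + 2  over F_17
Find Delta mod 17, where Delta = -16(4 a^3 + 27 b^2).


4 a^3 + 27 b^2 = 4*3^3 + 27*2^2 = 108 + 108 = 216
Delta = -16 * (216) = -3456
Delta mod 17 = 12

Delta = 12 (mod 17)


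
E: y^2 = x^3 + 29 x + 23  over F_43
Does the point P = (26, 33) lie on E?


Check whether y^2 = x^3 + 29 x + 23 (mod 43) for (x, y) = (26, 33).
LHS: y^2 = 33^2 mod 43 = 14
RHS: x^3 + 29 x + 23 = 26^3 + 29*26 + 23 mod 43 = 35
LHS != RHS

No, not on the curve


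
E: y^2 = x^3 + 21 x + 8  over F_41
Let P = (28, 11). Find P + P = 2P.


Doubling: s = (3 x1^2 + a) / (2 y1)
s = (3*28^2 + 21) / (2*11) mod 41 = 24
x3 = s^2 - 2 x1 mod 41 = 24^2 - 2*28 = 28
y3 = s (x1 - x3) - y1 mod 41 = 24 * (28 - 28) - 11 = 30

2P = (28, 30)


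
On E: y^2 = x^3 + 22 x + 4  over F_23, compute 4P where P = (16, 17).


k = 4 = 100_2 (binary, LSB first: 001)
Double-and-add from P = (16, 17):
  bit 0 = 0: acc unchanged = O
  bit 1 = 0: acc unchanged = O
  bit 2 = 1: acc = O + (5, 3) = (5, 3)

4P = (5, 3)


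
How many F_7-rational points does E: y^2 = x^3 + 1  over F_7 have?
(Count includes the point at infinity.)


For each x in F_7, count y with y^2 = x^3 + 0 x + 1 mod 7:
  x = 0: RHS = 1, y in [1, 6]  -> 2 point(s)
  x = 1: RHS = 2, y in [3, 4]  -> 2 point(s)
  x = 2: RHS = 2, y in [3, 4]  -> 2 point(s)
  x = 3: RHS = 0, y in [0]  -> 1 point(s)
  x = 4: RHS = 2, y in [3, 4]  -> 2 point(s)
  x = 5: RHS = 0, y in [0]  -> 1 point(s)
  x = 6: RHS = 0, y in [0]  -> 1 point(s)
Affine points: 11. Add the point at infinity: total = 12.

#E(F_7) = 12


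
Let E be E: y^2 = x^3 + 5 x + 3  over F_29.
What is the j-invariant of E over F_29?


Delta = -16(4 a^3 + 27 b^2) mod 29 = 2
-1728 * (4 a)^3 = -1728 * (4*5)^3 mod 29 = 10
j = 10 * 2^(-1) mod 29 = 5

j = 5 (mod 29)


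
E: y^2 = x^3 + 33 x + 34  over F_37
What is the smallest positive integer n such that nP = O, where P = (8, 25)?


Compute successive multiples of P until we hit O:
  1P = (8, 25)
  2P = (32, 15)
  3P = (0, 21)
  4P = (20, 6)
  5P = (2, 21)
  6P = (11, 10)
  7P = (6, 2)
  8P = (35, 16)
  ... (continuing to 22P)
  22P = O

ord(P) = 22


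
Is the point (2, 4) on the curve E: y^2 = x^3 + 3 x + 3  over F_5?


Check whether y^2 = x^3 + 3 x + 3 (mod 5) for (x, y) = (2, 4).
LHS: y^2 = 4^2 mod 5 = 1
RHS: x^3 + 3 x + 3 = 2^3 + 3*2 + 3 mod 5 = 2
LHS != RHS

No, not on the curve


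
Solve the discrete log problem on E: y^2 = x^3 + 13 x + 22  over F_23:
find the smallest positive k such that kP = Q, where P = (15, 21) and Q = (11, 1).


Enumerate multiples of P until we hit Q = (11, 1):
  1P = (15, 21)
  2P = (22, 10)
  3P = (11, 22)
  4P = (10, 18)
  5P = (14, 21)
  6P = (17, 2)
  7P = (18, 19)
  8P = (16, 18)
  9P = (1, 6)
  10P = (20, 18)
  11P = (4, 0)
  12P = (20, 5)
  13P = (1, 17)
  14P = (16, 5)
  15P = (18, 4)
  16P = (17, 21)
  17P = (14, 2)
  18P = (10, 5)
  19P = (11, 1)
Match found at i = 19.

k = 19


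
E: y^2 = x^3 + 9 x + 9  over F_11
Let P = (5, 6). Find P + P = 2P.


Doubling: s = (3 x1^2 + a) / (2 y1)
s = (3*5^2 + 9) / (2*6) mod 11 = 7
x3 = s^2 - 2 x1 mod 11 = 7^2 - 2*5 = 6
y3 = s (x1 - x3) - y1 mod 11 = 7 * (5 - 6) - 6 = 9

2P = (6, 9)


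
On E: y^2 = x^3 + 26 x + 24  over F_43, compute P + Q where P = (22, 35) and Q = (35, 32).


P != Q, so use the chord formula.
s = (y2 - y1) / (x2 - x1) = (40) / (13) mod 43 = 13
x3 = s^2 - x1 - x2 mod 43 = 13^2 - 22 - 35 = 26
y3 = s (x1 - x3) - y1 mod 43 = 13 * (22 - 26) - 35 = 42

P + Q = (26, 42)


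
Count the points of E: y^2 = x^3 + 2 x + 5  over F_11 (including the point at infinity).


For each x in F_11, count y with y^2 = x^3 + 2 x + 5 mod 11:
  x = 0: RHS = 5, y in [4, 7]  -> 2 point(s)
  x = 3: RHS = 5, y in [4, 7]  -> 2 point(s)
  x = 4: RHS = 0, y in [0]  -> 1 point(s)
  x = 8: RHS = 5, y in [4, 7]  -> 2 point(s)
  x = 9: RHS = 4, y in [2, 9]  -> 2 point(s)
Affine points: 9. Add the point at infinity: total = 10.

#E(F_11) = 10


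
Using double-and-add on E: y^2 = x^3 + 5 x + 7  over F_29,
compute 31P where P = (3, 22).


k = 31 = 11111_2 (binary, LSB first: 11111)
Double-and-add from P = (3, 22):
  bit 0 = 1: acc = O + (3, 22) = (3, 22)
  bit 1 = 1: acc = (3, 22) + (1, 19) = (20, 25)
  bit 2 = 1: acc = (20, 25) + (26, 20) = (28, 1)
  bit 3 = 1: acc = (28, 1) + (2, 5) = (4, 2)
  bit 4 = 1: acc = (4, 2) + (16, 6) = (22, 21)

31P = (22, 21)


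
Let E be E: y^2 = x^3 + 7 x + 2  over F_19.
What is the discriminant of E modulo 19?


4 a^3 + 27 b^2 = 4*7^3 + 27*2^2 = 1372 + 108 = 1480
Delta = -16 * (1480) = -23680
Delta mod 19 = 13

Delta = 13 (mod 19)


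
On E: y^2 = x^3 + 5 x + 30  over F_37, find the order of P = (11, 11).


Compute successive multiples of P until we hit O:
  1P = (11, 11)
  2P = (4, 22)
  3P = (29, 12)
  4P = (1, 6)
  5P = (16, 5)
  6P = (7, 36)
  7P = (28, 12)
  8P = (19, 19)
  ... (continuing to 45P)
  45P = O

ord(P) = 45


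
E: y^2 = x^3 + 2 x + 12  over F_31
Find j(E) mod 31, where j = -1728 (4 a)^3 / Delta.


Delta = -16(4 a^3 + 27 b^2) mod 31 = 24
-1728 * (4 a)^3 = -1728 * (4*2)^3 mod 31 = 4
j = 4 * 24^(-1) mod 31 = 26

j = 26 (mod 31)


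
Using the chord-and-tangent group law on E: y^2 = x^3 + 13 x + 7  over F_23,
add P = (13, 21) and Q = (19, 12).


P != Q, so use the chord formula.
s = (y2 - y1) / (x2 - x1) = (14) / (6) mod 23 = 10
x3 = s^2 - x1 - x2 mod 23 = 10^2 - 13 - 19 = 22
y3 = s (x1 - x3) - y1 mod 23 = 10 * (13 - 22) - 21 = 4

P + Q = (22, 4)


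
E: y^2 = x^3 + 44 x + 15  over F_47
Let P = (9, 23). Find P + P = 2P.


Doubling: s = (3 x1^2 + a) / (2 y1)
s = (3*9^2 + 44) / (2*23) mod 47 = 42
x3 = s^2 - 2 x1 mod 47 = 42^2 - 2*9 = 7
y3 = s (x1 - x3) - y1 mod 47 = 42 * (9 - 7) - 23 = 14

2P = (7, 14)


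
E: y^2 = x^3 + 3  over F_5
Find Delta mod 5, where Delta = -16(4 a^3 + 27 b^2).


4 a^3 + 27 b^2 = 4*0^3 + 27*3^2 = 0 + 243 = 243
Delta = -16 * (243) = -3888
Delta mod 5 = 2

Delta = 2 (mod 5)


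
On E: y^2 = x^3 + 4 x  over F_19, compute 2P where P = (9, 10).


k = 2 = 10_2 (binary, LSB first: 01)
Double-and-add from P = (9, 10):
  bit 0 = 0: acc unchanged = O
  bit 1 = 1: acc = O + (1, 9) = (1, 9)

2P = (1, 9)


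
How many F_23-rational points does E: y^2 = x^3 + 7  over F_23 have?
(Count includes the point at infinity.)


For each x in F_23, count y with y^2 = x^3 + 0 x + 7 mod 23:
  x = 1: RHS = 8, y in [10, 13]  -> 2 point(s)
  x = 4: RHS = 2, y in [5, 18]  -> 2 point(s)
  x = 6: RHS = 16, y in [4, 19]  -> 2 point(s)
  x = 8: RHS = 13, y in [6, 17]  -> 2 point(s)
  x = 9: RHS = 0, y in [0]  -> 1 point(s)
  x = 10: RHS = 18, y in [8, 15]  -> 2 point(s)
  x = 11: RHS = 4, y in [2, 21]  -> 2 point(s)
  x = 15: RHS = 1, y in [1, 22]  -> 2 point(s)
  x = 16: RHS = 9, y in [3, 20]  -> 2 point(s)
  x = 19: RHS = 12, y in [9, 14]  -> 2 point(s)
  x = 20: RHS = 3, y in [7, 16]  -> 2 point(s)
  x = 22: RHS = 6, y in [11, 12]  -> 2 point(s)
Affine points: 23. Add the point at infinity: total = 24.

#E(F_23) = 24


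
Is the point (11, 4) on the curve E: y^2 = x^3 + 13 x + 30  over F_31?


Check whether y^2 = x^3 + 13 x + 30 (mod 31) for (x, y) = (11, 4).
LHS: y^2 = 4^2 mod 31 = 16
RHS: x^3 + 13 x + 30 = 11^3 + 13*11 + 30 mod 31 = 16
LHS = RHS

Yes, on the curve


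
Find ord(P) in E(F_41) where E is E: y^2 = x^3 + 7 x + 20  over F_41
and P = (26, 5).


Compute successive multiples of P until we hit O:
  1P = (26, 5)
  2P = (22, 30)
  3P = (9, 22)
  4P = (7, 17)
  5P = (31, 37)
  6P = (2, 1)
  7P = (21, 30)
  8P = (19, 1)
  ... (continuing to 41P)
  41P = O

ord(P) = 41


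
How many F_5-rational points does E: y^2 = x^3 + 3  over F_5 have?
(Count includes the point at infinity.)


For each x in F_5, count y with y^2 = x^3 + 0 x + 3 mod 5:
  x = 1: RHS = 4, y in [2, 3]  -> 2 point(s)
  x = 2: RHS = 1, y in [1, 4]  -> 2 point(s)
  x = 3: RHS = 0, y in [0]  -> 1 point(s)
Affine points: 5. Add the point at infinity: total = 6.

#E(F_5) = 6


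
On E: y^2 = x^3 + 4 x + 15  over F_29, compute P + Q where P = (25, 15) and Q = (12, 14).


P != Q, so use the chord formula.
s = (y2 - y1) / (x2 - x1) = (28) / (16) mod 29 = 9
x3 = s^2 - x1 - x2 mod 29 = 9^2 - 25 - 12 = 15
y3 = s (x1 - x3) - y1 mod 29 = 9 * (25 - 15) - 15 = 17

P + Q = (15, 17)


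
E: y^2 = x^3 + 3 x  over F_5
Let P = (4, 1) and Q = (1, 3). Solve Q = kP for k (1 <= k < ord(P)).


Enumerate multiples of P until we hit Q = (1, 3):
  1P = (4, 1)
  2P = (1, 3)
Match found at i = 2.

k = 2


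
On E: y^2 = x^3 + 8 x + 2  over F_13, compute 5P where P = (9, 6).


k = 5 = 101_2 (binary, LSB first: 101)
Double-and-add from P = (9, 6):
  bit 0 = 1: acc = O + (9, 6) = (9, 6)
  bit 1 = 0: acc unchanged = (9, 6)
  bit 2 = 1: acc = (9, 6) + (3, 12) = (2, 0)

5P = (2, 0)


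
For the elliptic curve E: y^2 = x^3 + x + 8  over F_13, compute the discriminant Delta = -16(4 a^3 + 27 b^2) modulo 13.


4 a^3 + 27 b^2 = 4*1^3 + 27*8^2 = 4 + 1728 = 1732
Delta = -16 * (1732) = -27712
Delta mod 13 = 4

Delta = 4 (mod 13)


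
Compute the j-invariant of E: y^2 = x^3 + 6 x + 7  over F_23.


Delta = -16(4 a^3 + 27 b^2) mod 23 = 14
-1728 * (4 a)^3 = -1728 * (4*6)^3 mod 23 = 20
j = 20 * 14^(-1) mod 23 = 8

j = 8 (mod 23)


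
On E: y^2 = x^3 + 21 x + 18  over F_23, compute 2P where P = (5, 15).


Doubling: s = (3 x1^2 + a) / (2 y1)
s = (3*5^2 + 21) / (2*15) mod 23 = 17
x3 = s^2 - 2 x1 mod 23 = 17^2 - 2*5 = 3
y3 = s (x1 - x3) - y1 mod 23 = 17 * (5 - 3) - 15 = 19

2P = (3, 19)


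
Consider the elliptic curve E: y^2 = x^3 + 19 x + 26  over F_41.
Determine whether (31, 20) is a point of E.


Check whether y^2 = x^3 + 19 x + 26 (mod 41) for (x, y) = (31, 20).
LHS: y^2 = 20^2 mod 41 = 31
RHS: x^3 + 19 x + 26 = 31^3 + 19*31 + 26 mod 41 = 25
LHS != RHS

No, not on the curve


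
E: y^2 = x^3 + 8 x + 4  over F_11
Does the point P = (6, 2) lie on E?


Check whether y^2 = x^3 + 8 x + 4 (mod 11) for (x, y) = (6, 2).
LHS: y^2 = 2^2 mod 11 = 4
RHS: x^3 + 8 x + 4 = 6^3 + 8*6 + 4 mod 11 = 4
LHS = RHS

Yes, on the curve


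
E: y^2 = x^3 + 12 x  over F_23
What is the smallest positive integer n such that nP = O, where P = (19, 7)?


Compute successive multiples of P until we hit O:
  1P = (19, 7)
  2P = (9, 3)
  3P = (20, 11)
  4P = (0, 0)
  5P = (20, 12)
  6P = (9, 20)
  7P = (19, 16)
  8P = O

ord(P) = 8


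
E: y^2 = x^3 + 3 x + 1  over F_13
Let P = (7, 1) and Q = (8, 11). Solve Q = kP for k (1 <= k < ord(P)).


Enumerate multiples of P until we hit Q = (8, 11):
  1P = (7, 1)
  2P = (8, 2)
  3P = (12, 7)
  4P = (10, 11)
  5P = (10, 2)
  6P = (12, 6)
  7P = (8, 11)
Match found at i = 7.

k = 7


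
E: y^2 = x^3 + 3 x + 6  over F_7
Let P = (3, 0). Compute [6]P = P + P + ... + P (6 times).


k = 6 = 110_2 (binary, LSB first: 011)
Double-and-add from P = (3, 0):
  bit 0 = 0: acc unchanged = O
  bit 1 = 1: acc = O + O = O
  bit 2 = 1: acc = O + O = O

6P = O


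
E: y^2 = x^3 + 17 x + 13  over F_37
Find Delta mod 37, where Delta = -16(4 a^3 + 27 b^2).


4 a^3 + 27 b^2 = 4*17^3 + 27*13^2 = 19652 + 4563 = 24215
Delta = -16 * (24215) = -387440
Delta mod 37 = 24

Delta = 24 (mod 37)


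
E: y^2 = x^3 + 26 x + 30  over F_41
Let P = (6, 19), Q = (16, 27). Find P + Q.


P != Q, so use the chord formula.
s = (y2 - y1) / (x2 - x1) = (8) / (10) mod 41 = 9
x3 = s^2 - x1 - x2 mod 41 = 9^2 - 6 - 16 = 18
y3 = s (x1 - x3) - y1 mod 41 = 9 * (6 - 18) - 19 = 37

P + Q = (18, 37)


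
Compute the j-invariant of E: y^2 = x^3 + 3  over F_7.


Delta = -16(4 a^3 + 27 b^2) mod 7 = 4
-1728 * (4 a)^3 = -1728 * (4*0)^3 mod 7 = 0
j = 0 * 4^(-1) mod 7 = 0

j = 0 (mod 7)


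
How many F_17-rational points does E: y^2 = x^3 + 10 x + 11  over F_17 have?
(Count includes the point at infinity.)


For each x in F_17, count y with y^2 = x^3 + 10 x + 11 mod 17:
  x = 3: RHS = 0, y in [0]  -> 1 point(s)
  x = 4: RHS = 13, y in [8, 9]  -> 2 point(s)
  x = 5: RHS = 16, y in [4, 13]  -> 2 point(s)
  x = 6: RHS = 15, y in [7, 10]  -> 2 point(s)
  x = 7: RHS = 16, y in [4, 13]  -> 2 point(s)
  x = 8: RHS = 8, y in [5, 12]  -> 2 point(s)
  x = 13: RHS = 9, y in [3, 14]  -> 2 point(s)
  x = 15: RHS = 0, y in [0]  -> 1 point(s)
  x = 16: RHS = 0, y in [0]  -> 1 point(s)
Affine points: 15. Add the point at infinity: total = 16.

#E(F_17) = 16


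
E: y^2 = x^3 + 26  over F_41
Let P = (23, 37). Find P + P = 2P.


Doubling: s = (3 x1^2 + a) / (2 y1)
s = (3*23^2 + 0) / (2*37) mod 41 = 22
x3 = s^2 - 2 x1 mod 41 = 22^2 - 2*23 = 28
y3 = s (x1 - x3) - y1 mod 41 = 22 * (23 - 28) - 37 = 17

2P = (28, 17)


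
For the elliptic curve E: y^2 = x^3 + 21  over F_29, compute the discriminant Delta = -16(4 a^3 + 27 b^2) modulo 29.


4 a^3 + 27 b^2 = 4*0^3 + 27*21^2 = 0 + 11907 = 11907
Delta = -16 * (11907) = -190512
Delta mod 29 = 18

Delta = 18 (mod 29)


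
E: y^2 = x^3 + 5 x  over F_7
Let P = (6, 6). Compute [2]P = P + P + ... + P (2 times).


k = 2 = 10_2 (binary, LSB first: 01)
Double-and-add from P = (6, 6):
  bit 0 = 0: acc unchanged = O
  bit 1 = 1: acc = O + (4, 0) = (4, 0)

2P = (4, 0)


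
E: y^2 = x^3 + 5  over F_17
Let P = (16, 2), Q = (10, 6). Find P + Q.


P != Q, so use the chord formula.
s = (y2 - y1) / (x2 - x1) = (4) / (11) mod 17 = 5
x3 = s^2 - x1 - x2 mod 17 = 5^2 - 16 - 10 = 16
y3 = s (x1 - x3) - y1 mod 17 = 5 * (16 - 16) - 2 = 15

P + Q = (16, 15)


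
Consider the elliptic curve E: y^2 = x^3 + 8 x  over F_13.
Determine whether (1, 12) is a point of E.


Check whether y^2 = x^3 + 8 x + 0 (mod 13) for (x, y) = (1, 12).
LHS: y^2 = 12^2 mod 13 = 1
RHS: x^3 + 8 x + 0 = 1^3 + 8*1 + 0 mod 13 = 9
LHS != RHS

No, not on the curve


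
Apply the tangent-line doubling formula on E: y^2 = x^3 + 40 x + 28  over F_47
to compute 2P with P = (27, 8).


Doubling: s = (3 x1^2 + a) / (2 y1)
s = (3*27^2 + 40) / (2*8) mod 47 = 7
x3 = s^2 - 2 x1 mod 47 = 7^2 - 2*27 = 42
y3 = s (x1 - x3) - y1 mod 47 = 7 * (27 - 42) - 8 = 28

2P = (42, 28)


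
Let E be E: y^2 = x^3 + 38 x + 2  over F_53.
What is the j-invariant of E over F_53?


Delta = -16(4 a^3 + 27 b^2) mod 53 = 46
-1728 * (4 a)^3 = -1728 * (4*38)^3 mod 53 = 5
j = 5 * 46^(-1) mod 53 = 22

j = 22 (mod 53)


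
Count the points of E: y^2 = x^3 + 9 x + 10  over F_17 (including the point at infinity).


For each x in F_17, count y with y^2 = x^3 + 9 x + 10 mod 17:
  x = 2: RHS = 2, y in [6, 11]  -> 2 point(s)
  x = 3: RHS = 13, y in [8, 9]  -> 2 point(s)
  x = 4: RHS = 8, y in [5, 12]  -> 2 point(s)
  x = 6: RHS = 8, y in [5, 12]  -> 2 point(s)
  x = 7: RHS = 8, y in [5, 12]  -> 2 point(s)
  x = 8: RHS = 16, y in [4, 13]  -> 2 point(s)
  x = 9: RHS = 4, y in [2, 15]  -> 2 point(s)
  x = 15: RHS = 1, y in [1, 16]  -> 2 point(s)
  x = 16: RHS = 0, y in [0]  -> 1 point(s)
Affine points: 17. Add the point at infinity: total = 18.

#E(F_17) = 18


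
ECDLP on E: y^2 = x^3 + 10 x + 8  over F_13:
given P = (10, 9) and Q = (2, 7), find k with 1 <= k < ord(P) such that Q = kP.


Enumerate multiples of P until we hit Q = (2, 7):
  1P = (10, 9)
  2P = (2, 6)
  3P = (5, 1)
  4P = (12, 6)
  5P = (3, 0)
  6P = (12, 7)
  7P = (5, 12)
  8P = (2, 7)
Match found at i = 8.

k = 8


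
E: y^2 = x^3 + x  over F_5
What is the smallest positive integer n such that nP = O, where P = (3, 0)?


Compute successive multiples of P until we hit O:
  1P = (3, 0)
  2P = O

ord(P) = 2


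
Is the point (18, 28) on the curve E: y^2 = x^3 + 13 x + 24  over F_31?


Check whether y^2 = x^3 + 13 x + 24 (mod 31) for (x, y) = (18, 28).
LHS: y^2 = 28^2 mod 31 = 9
RHS: x^3 + 13 x + 24 = 18^3 + 13*18 + 24 mod 31 = 14
LHS != RHS

No, not on the curve


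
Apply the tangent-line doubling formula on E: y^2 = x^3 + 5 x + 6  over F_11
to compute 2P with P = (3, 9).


Doubling: s = (3 x1^2 + a) / (2 y1)
s = (3*3^2 + 5) / (2*9) mod 11 = 3
x3 = s^2 - 2 x1 mod 11 = 3^2 - 2*3 = 3
y3 = s (x1 - x3) - y1 mod 11 = 3 * (3 - 3) - 9 = 2

2P = (3, 2)


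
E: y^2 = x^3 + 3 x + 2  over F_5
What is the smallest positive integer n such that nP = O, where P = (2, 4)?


Compute successive multiples of P until we hit O:
  1P = (2, 4)
  2P = (1, 1)
  3P = (1, 4)
  4P = (2, 1)
  5P = O

ord(P) = 5


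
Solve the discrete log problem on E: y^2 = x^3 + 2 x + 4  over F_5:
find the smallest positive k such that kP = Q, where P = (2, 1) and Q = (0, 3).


Enumerate multiples of P until we hit Q = (0, 3):
  1P = (2, 1)
  2P = (0, 3)
Match found at i = 2.

k = 2


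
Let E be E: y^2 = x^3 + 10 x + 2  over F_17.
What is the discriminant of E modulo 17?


4 a^3 + 27 b^2 = 4*10^3 + 27*2^2 = 4000 + 108 = 4108
Delta = -16 * (4108) = -65728
Delta mod 17 = 11

Delta = 11 (mod 17)


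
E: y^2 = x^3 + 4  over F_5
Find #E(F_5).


For each x in F_5, count y with y^2 = x^3 + 0 x + 4 mod 5:
  x = 0: RHS = 4, y in [2, 3]  -> 2 point(s)
  x = 1: RHS = 0, y in [0]  -> 1 point(s)
  x = 3: RHS = 1, y in [1, 4]  -> 2 point(s)
Affine points: 5. Add the point at infinity: total = 6.

#E(F_5) = 6


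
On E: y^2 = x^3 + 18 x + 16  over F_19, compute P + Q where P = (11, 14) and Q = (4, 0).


P != Q, so use the chord formula.
s = (y2 - y1) / (x2 - x1) = (5) / (12) mod 19 = 2
x3 = s^2 - x1 - x2 mod 19 = 2^2 - 11 - 4 = 8
y3 = s (x1 - x3) - y1 mod 19 = 2 * (11 - 8) - 14 = 11

P + Q = (8, 11)


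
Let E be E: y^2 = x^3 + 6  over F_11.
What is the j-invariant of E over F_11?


Delta = -16(4 a^3 + 27 b^2) mod 11 = 2
-1728 * (4 a)^3 = -1728 * (4*0)^3 mod 11 = 0
j = 0 * 2^(-1) mod 11 = 0

j = 0 (mod 11)


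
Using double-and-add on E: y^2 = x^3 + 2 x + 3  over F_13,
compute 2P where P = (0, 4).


k = 2 = 10_2 (binary, LSB first: 01)
Double-and-add from P = (0, 4):
  bit 0 = 0: acc unchanged = O
  bit 1 = 1: acc = O + (9, 10) = (9, 10)

2P = (9, 10)


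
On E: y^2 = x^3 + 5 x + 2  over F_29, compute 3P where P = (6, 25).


k = 3 = 11_2 (binary, LSB first: 11)
Double-and-add from P = (6, 25):
  bit 0 = 1: acc = O + (6, 25) = (6, 25)
  bit 1 = 1: acc = (6, 25) + (4, 12) = (25, 11)

3P = (25, 11)


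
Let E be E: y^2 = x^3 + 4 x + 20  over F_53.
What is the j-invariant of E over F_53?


Delta = -16(4 a^3 + 27 b^2) mod 53 = 18
-1728 * (4 a)^3 = -1728 * (4*4)^3 mod 53 = 50
j = 50 * 18^(-1) mod 53 = 44

j = 44 (mod 53)


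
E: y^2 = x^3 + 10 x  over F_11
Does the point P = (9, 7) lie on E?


Check whether y^2 = x^3 + 10 x + 0 (mod 11) for (x, y) = (9, 7).
LHS: y^2 = 7^2 mod 11 = 5
RHS: x^3 + 10 x + 0 = 9^3 + 10*9 + 0 mod 11 = 5
LHS = RHS

Yes, on the curve


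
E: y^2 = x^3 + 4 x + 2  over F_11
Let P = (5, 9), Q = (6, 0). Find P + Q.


P != Q, so use the chord formula.
s = (y2 - y1) / (x2 - x1) = (2) / (1) mod 11 = 2
x3 = s^2 - x1 - x2 mod 11 = 2^2 - 5 - 6 = 4
y3 = s (x1 - x3) - y1 mod 11 = 2 * (5 - 4) - 9 = 4

P + Q = (4, 4)


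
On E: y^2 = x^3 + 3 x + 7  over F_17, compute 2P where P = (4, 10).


Doubling: s = (3 x1^2 + a) / (2 y1)
s = (3*4^2 + 3) / (2*10) mod 17 = 0
x3 = s^2 - 2 x1 mod 17 = 0^2 - 2*4 = 9
y3 = s (x1 - x3) - y1 mod 17 = 0 * (4 - 9) - 10 = 7

2P = (9, 7)


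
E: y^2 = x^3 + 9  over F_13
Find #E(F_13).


For each x in F_13, count y with y^2 = x^3 + 0 x + 9 mod 13:
  x = 0: RHS = 9, y in [3, 10]  -> 2 point(s)
  x = 1: RHS = 10, y in [6, 7]  -> 2 point(s)
  x = 2: RHS = 4, y in [2, 11]  -> 2 point(s)
  x = 3: RHS = 10, y in [6, 7]  -> 2 point(s)
  x = 5: RHS = 4, y in [2, 11]  -> 2 point(s)
  x = 6: RHS = 4, y in [2, 11]  -> 2 point(s)
  x = 7: RHS = 1, y in [1, 12]  -> 2 point(s)
  x = 8: RHS = 1, y in [1, 12]  -> 2 point(s)
  x = 9: RHS = 10, y in [6, 7]  -> 2 point(s)
  x = 11: RHS = 1, y in [1, 12]  -> 2 point(s)
Affine points: 20. Add the point at infinity: total = 21.

#E(F_13) = 21


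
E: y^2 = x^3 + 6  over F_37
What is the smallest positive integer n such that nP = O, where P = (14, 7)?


Compute successive multiples of P until we hit O:
  1P = (14, 7)
  2P = (34, 4)
  3P = (30, 25)
  4P = (33, 4)
  5P = (26, 28)
  6P = (7, 33)
  7P = (23, 0)
  8P = (7, 4)
  ... (continuing to 14P)
  14P = O

ord(P) = 14


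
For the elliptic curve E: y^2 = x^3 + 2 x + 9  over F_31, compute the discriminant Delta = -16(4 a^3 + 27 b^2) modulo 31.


4 a^3 + 27 b^2 = 4*2^3 + 27*9^2 = 32 + 2187 = 2219
Delta = -16 * (2219) = -35504
Delta mod 31 = 22

Delta = 22 (mod 31)


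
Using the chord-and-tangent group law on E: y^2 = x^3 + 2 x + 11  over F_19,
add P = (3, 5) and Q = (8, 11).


P != Q, so use the chord formula.
s = (y2 - y1) / (x2 - x1) = (6) / (5) mod 19 = 5
x3 = s^2 - x1 - x2 mod 19 = 5^2 - 3 - 8 = 14
y3 = s (x1 - x3) - y1 mod 19 = 5 * (3 - 14) - 5 = 16

P + Q = (14, 16)


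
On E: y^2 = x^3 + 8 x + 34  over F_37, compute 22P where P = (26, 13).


k = 22 = 10110_2 (binary, LSB first: 01101)
Double-and-add from P = (26, 13):
  bit 0 = 0: acc unchanged = O
  bit 1 = 1: acc = O + (11, 26) = (11, 26)
  bit 2 = 1: acc = (11, 26) + (3, 14) = (16, 22)
  bit 3 = 0: acc unchanged = (16, 22)
  bit 4 = 1: acc = (16, 22) + (33, 30) = (0, 16)

22P = (0, 16)


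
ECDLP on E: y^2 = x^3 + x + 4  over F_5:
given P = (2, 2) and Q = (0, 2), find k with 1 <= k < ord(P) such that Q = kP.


Enumerate multiples of P until we hit Q = (0, 2):
  1P = (2, 2)
  2P = (0, 2)
Match found at i = 2.

k = 2


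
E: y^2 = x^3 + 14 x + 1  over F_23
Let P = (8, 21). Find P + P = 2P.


Doubling: s = (3 x1^2 + a) / (2 y1)
s = (3*8^2 + 14) / (2*21) mod 23 = 6
x3 = s^2 - 2 x1 mod 23 = 6^2 - 2*8 = 20
y3 = s (x1 - x3) - y1 mod 23 = 6 * (8 - 20) - 21 = 22

2P = (20, 22)


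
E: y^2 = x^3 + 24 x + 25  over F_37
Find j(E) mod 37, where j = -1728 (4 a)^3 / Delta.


Delta = -16(4 a^3 + 27 b^2) mod 37 = 34
-1728 * (4 a)^3 = -1728 * (4*24)^3 mod 37 = 23
j = 23 * 34^(-1) mod 37 = 17

j = 17 (mod 37)


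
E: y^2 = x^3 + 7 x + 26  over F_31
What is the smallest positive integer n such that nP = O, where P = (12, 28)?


Compute successive multiples of P until we hit O:
  1P = (12, 28)
  2P = (12, 3)
  3P = O

ord(P) = 3


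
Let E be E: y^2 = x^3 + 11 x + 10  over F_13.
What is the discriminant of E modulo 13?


4 a^3 + 27 b^2 = 4*11^3 + 27*10^2 = 5324 + 2700 = 8024
Delta = -16 * (8024) = -128384
Delta mod 13 = 4

Delta = 4 (mod 13)


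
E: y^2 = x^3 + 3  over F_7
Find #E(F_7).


For each x in F_7, count y with y^2 = x^3 + 0 x + 3 mod 7:
  x = 1: RHS = 4, y in [2, 5]  -> 2 point(s)
  x = 2: RHS = 4, y in [2, 5]  -> 2 point(s)
  x = 3: RHS = 2, y in [3, 4]  -> 2 point(s)
  x = 4: RHS = 4, y in [2, 5]  -> 2 point(s)
  x = 5: RHS = 2, y in [3, 4]  -> 2 point(s)
  x = 6: RHS = 2, y in [3, 4]  -> 2 point(s)
Affine points: 12. Add the point at infinity: total = 13.

#E(F_7) = 13


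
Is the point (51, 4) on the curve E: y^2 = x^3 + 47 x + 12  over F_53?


Check whether y^2 = x^3 + 47 x + 12 (mod 53) for (x, y) = (51, 4).
LHS: y^2 = 4^2 mod 53 = 16
RHS: x^3 + 47 x + 12 = 51^3 + 47*51 + 12 mod 53 = 16
LHS = RHS

Yes, on the curve
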